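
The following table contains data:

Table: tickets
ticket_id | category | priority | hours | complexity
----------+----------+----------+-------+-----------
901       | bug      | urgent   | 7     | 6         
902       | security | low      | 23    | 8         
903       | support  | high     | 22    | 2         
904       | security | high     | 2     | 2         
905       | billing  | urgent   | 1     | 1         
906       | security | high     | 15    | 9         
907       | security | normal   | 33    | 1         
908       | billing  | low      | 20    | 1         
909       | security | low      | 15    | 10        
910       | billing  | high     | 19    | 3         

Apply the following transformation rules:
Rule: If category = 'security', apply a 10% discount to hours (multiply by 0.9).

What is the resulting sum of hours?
148.2

Step 1: Records with category = 'security' have total hours = 88
Step 2: Apply multiplier: 88 × 0.9 = 79.2
Step 3: Other records total: 69
Step 4: Final sum = 79.2 + 69 = 148.2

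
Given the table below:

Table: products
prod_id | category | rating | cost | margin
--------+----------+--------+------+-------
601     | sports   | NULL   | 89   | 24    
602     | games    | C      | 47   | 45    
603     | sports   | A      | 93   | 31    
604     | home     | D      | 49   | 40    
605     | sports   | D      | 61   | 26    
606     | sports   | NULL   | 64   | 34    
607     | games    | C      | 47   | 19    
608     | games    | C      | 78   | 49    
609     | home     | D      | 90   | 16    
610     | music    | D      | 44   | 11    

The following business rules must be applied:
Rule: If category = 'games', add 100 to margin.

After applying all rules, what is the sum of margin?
595

Step 1: Count records where category = 'games': 3
Step 2: Total bonus added: 3 × 100 = 300
Step 3: Original sum of margin: 295
Step 4: Final sum = 295 + 300 = 595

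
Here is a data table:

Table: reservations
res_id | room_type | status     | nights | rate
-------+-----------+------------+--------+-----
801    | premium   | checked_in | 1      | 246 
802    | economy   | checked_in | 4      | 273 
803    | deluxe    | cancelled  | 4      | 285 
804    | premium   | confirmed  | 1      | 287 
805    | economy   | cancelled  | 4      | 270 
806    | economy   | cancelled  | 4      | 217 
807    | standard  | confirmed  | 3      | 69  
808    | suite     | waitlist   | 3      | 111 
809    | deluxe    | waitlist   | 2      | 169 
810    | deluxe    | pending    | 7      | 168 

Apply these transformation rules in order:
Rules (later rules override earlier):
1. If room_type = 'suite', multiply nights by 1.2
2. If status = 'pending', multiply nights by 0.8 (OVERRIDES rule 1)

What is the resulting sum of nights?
32.2

Step 1: Rule 2 takes priority for records with status = 'pending'
  - 1 records: 7 × 0.8 = 5.6
Step 2: Rule 1 applies to remaining records with room_type = 'suite'
  - 1 records: 3 × 1.2 = 3.6
Step 3: Other records unchanged: 23
Step 4: Final sum = 5.6 + 3.6 + 23 = 32.2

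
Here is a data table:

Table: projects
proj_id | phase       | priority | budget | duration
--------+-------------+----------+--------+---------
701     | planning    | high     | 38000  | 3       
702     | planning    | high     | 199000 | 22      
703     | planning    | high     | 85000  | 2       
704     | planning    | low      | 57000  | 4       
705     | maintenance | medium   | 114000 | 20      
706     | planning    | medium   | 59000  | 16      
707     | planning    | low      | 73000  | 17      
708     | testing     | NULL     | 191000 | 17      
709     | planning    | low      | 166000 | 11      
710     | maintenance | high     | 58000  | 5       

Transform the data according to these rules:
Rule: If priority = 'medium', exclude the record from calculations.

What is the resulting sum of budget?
867000

Step 1: Identify records where priority = 'medium'
Step 2: The excluded records sum to 173000
Step 3: Original total budget = 1040000
Step 4: Remaining total = 1040000 - 173000 = 867000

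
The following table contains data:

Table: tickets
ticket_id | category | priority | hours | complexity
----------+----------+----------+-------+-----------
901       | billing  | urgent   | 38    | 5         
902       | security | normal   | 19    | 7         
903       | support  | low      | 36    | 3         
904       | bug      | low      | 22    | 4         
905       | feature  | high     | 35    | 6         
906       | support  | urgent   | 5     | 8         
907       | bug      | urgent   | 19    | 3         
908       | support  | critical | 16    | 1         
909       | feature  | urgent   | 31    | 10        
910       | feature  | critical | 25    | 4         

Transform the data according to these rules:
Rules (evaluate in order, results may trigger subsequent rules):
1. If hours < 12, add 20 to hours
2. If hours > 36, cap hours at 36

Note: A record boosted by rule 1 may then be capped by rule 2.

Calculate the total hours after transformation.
264

Step 1: Apply rule 1 to records with hours < 12
  - 1 records get bonus of 20
  - Of these, 0 records then exceed 36 and get capped
Step 2: Apply rule 2 to records with hours > 36
  - 1 records (original) are capped
Step 3: Calculate final sum = 264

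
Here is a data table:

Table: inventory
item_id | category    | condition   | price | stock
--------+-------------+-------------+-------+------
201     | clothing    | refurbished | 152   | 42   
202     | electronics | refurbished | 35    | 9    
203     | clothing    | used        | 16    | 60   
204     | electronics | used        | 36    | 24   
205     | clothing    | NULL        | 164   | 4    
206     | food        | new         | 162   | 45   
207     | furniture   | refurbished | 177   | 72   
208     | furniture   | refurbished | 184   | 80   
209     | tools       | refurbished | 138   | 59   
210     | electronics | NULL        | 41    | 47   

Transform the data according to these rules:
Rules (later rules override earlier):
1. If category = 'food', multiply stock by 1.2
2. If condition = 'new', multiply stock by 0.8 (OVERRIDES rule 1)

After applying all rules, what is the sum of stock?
433.0

Step 1: Rule 2 takes priority for records with condition = 'new'
  - 1 records: 45 × 0.8 = 36.0
Step 2: Rule 1 applies to remaining records with category = 'food'
  - 0 records: 0 × 1.2 = 0.0
Step 3: Other records unchanged: 397
Step 4: Final sum = 36.0 + 0.0 + 397 = 433.0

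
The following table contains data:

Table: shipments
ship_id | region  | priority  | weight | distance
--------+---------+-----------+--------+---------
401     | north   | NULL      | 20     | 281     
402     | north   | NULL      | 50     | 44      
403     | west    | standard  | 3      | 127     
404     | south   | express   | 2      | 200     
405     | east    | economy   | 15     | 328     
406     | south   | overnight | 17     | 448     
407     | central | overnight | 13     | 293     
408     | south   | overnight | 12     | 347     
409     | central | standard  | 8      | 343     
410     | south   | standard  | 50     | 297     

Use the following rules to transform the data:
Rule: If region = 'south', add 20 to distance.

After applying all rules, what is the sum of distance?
2788

Step 1: Count records where region = 'south': 4
Step 2: Total bonus added: 4 × 20 = 80
Step 3: Original sum of distance: 2708
Step 4: Final sum = 2708 + 80 = 2788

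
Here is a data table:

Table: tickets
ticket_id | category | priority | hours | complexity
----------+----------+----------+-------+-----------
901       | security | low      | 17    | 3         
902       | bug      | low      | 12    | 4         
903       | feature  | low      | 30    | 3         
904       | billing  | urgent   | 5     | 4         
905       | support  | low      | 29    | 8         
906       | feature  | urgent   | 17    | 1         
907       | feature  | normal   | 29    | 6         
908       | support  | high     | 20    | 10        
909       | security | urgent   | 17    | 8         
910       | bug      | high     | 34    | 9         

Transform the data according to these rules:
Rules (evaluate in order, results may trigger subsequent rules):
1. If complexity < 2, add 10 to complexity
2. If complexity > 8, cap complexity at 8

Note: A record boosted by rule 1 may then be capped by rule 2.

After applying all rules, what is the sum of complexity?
60

Step 1: Apply rule 1 to records with complexity < 2
  - 1 records get bonus of 10
  - Of these, 1 records then exceed 8 and get capped
Step 2: Apply rule 2 to records with complexity > 8
  - 2 records (original) are capped
Step 3: Calculate final sum = 60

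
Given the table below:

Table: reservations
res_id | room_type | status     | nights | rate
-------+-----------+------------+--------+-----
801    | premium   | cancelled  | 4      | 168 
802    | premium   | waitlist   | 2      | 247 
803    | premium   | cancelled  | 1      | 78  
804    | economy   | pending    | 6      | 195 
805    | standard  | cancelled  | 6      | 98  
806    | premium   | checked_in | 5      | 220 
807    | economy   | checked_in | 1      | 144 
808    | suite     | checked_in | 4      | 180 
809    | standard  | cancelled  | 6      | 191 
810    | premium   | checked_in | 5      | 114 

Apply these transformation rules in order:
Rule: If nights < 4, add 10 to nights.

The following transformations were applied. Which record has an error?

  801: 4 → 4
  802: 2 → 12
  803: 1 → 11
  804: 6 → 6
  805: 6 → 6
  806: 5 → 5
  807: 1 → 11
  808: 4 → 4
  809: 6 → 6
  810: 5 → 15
Record 810 has an error. The correct transformed value should be 5, not 15.

Step 1: Check each record against the rule
Step 2: Record 810 has nights = 5
Step 3: Since 5 >= 4, the bonus should not have been applied
Step 4: Correct value = 5, but claimed value = 15
Conclusion: Record 810 has the error.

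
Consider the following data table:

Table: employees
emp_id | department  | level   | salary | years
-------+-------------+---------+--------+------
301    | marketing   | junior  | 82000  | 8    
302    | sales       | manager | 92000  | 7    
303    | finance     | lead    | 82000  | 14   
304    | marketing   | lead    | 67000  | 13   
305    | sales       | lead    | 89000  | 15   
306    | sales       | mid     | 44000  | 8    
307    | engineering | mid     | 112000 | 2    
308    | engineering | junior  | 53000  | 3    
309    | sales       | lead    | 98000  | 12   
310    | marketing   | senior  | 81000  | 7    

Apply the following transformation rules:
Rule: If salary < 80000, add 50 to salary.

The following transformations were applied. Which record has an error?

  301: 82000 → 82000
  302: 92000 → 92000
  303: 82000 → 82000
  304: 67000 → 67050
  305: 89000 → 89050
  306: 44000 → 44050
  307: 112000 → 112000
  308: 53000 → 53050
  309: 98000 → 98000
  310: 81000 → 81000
Record 305 has an error. The correct transformed value should be 89000, not 89050.

Step 1: Check each record against the rule
Step 2: Record 305 has salary = 89000
Step 3: Since 89000 >= 80000, the bonus should not have been applied
Step 4: Correct value = 89000, but claimed value = 89050
Conclusion: Record 305 has the error.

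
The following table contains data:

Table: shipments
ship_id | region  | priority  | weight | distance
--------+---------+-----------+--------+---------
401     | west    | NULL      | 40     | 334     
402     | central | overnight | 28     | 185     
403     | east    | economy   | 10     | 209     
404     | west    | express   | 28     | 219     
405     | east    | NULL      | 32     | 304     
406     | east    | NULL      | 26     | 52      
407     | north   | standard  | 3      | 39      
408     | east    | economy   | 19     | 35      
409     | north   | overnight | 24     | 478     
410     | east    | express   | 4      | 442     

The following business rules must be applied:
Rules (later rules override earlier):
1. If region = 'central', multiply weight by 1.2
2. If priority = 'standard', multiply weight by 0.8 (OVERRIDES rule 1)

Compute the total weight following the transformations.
219.0

Step 1: Rule 2 takes priority for records with priority = 'standard'
  - 1 records: 3 × 0.8 = 2.4
Step 2: Rule 1 applies to remaining records with region = 'central'
  - 1 records: 28 × 1.2 = 33.6
Step 3: Other records unchanged: 183
Step 4: Final sum = 2.4 + 33.6 + 183 = 219.0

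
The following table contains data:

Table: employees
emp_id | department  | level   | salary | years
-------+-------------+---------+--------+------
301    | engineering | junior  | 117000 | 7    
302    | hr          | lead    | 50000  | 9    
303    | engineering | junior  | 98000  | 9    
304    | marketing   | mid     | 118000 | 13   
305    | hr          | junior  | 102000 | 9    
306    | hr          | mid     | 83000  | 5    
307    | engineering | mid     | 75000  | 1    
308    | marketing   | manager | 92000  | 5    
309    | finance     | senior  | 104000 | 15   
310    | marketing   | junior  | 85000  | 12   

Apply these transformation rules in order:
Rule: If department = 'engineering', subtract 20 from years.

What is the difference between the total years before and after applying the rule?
60

Step 1: Original sum of years = 85
Step 2: 3 records have department = 'engineering'
Step 3: Each affected record changes by -20
Step 4: Total change = 3 × -20 = -60
Step 5: New sum = 85 + -60 = 25
Step 6: Difference = |25 - 85| = 60
        (Sum decreased by 60)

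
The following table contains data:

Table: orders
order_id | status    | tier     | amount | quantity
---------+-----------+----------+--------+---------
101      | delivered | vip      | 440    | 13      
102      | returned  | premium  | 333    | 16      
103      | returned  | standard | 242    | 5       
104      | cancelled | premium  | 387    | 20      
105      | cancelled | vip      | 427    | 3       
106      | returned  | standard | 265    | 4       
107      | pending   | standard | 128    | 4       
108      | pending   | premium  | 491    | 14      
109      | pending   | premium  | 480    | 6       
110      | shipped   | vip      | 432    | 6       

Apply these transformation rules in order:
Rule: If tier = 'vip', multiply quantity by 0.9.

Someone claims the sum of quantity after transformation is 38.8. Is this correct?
No, the correct result is 88.8.

Step 1: Calculate the correct sum after transformation
Step 2: Apply multiplier 0.9 to records where tier = 'vip'
Step 3: Correct result = 88.8
Step 4: Claimed result = 38.8
Step 5: 88.8 ≠ 38.8
Conclusion: The claimed result is incorrect. The correct answer is 88.8.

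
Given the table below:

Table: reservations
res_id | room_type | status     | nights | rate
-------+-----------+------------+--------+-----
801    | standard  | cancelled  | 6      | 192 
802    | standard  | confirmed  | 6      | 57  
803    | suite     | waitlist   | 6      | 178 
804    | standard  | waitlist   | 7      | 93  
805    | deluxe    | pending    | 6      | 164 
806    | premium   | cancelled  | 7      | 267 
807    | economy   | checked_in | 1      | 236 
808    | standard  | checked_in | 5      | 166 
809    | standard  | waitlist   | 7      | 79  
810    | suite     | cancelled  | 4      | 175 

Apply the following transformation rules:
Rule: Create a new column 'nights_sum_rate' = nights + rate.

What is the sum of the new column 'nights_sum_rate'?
1662

Step 1: For each record, compute nights + rate
Example calculations:
  6 + 192 = 198
  6 + 57 = 63
  6 + 178 = 184
  ...
Step 2: Sum all derived values
Step 3: Total = 1662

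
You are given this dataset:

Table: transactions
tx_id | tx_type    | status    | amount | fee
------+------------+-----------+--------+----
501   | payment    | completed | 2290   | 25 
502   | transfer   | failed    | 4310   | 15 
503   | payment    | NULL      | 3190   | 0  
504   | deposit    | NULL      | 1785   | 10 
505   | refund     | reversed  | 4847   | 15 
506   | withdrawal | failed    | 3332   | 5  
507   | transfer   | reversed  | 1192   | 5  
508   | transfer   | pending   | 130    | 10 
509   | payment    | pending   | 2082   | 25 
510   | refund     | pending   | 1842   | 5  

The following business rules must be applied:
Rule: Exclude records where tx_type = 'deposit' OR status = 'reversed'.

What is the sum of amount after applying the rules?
17176

Step 1: Find records where tx_type = 'deposit' OR status = 'reversed'
Step 2: 3 records match, summing to 7824
Step 3: Original sum: 25000
Step 4: Remaining sum = 25000 - 7824 = 17176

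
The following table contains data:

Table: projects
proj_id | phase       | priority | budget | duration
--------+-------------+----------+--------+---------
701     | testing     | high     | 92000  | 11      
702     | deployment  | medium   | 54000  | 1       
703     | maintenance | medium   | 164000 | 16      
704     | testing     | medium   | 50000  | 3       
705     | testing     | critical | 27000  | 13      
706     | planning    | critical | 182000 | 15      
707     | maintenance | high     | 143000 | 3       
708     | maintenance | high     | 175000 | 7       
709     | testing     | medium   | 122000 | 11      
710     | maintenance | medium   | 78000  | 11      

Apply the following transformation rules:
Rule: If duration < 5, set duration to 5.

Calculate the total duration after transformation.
99

Step 1: 3 records have duration < 5
Step 2: These records originally summed to 7
Step 3: After setting to minimum: 3 × 5 = 15
Step 4: Unaffected records sum: 84
Step 5: Final sum = 15 + 84 = 99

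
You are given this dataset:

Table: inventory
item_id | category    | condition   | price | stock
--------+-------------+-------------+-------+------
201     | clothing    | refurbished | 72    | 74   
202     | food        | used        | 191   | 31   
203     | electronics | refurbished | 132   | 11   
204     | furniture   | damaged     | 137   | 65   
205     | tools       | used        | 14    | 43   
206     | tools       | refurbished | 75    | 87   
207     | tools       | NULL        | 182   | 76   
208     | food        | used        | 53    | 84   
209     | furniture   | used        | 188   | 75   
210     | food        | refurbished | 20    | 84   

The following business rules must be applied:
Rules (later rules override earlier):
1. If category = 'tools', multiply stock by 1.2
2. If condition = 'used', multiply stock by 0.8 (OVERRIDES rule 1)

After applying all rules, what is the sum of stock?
616.0

Step 1: Rule 2 takes priority for records with condition = 'used'
  - 4 records: 233 × 0.8 = 186.4
Step 2: Rule 1 applies to remaining records with category = 'tools'
  - 2 records: 163 × 1.2 = 195.6
Step 3: Other records unchanged: 234
Step 4: Final sum = 186.4 + 195.6 + 234 = 616.0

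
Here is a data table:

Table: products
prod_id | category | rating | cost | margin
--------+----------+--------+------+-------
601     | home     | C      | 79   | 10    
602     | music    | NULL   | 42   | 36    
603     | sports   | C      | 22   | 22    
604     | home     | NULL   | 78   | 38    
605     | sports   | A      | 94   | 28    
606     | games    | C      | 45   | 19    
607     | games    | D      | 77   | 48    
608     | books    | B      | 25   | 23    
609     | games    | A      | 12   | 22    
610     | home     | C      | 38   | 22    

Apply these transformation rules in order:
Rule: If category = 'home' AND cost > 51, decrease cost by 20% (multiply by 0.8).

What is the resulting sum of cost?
480.6

Step 1: Find records where category = 'home' AND cost > 51
Step 2: 2 records match, summing to 157
Step 3: After multiplier: 157 × 0.8 = 125.6
Step 4: Unaffected records sum: 355
Step 5: Final sum = 125.6 + 355 = 480.6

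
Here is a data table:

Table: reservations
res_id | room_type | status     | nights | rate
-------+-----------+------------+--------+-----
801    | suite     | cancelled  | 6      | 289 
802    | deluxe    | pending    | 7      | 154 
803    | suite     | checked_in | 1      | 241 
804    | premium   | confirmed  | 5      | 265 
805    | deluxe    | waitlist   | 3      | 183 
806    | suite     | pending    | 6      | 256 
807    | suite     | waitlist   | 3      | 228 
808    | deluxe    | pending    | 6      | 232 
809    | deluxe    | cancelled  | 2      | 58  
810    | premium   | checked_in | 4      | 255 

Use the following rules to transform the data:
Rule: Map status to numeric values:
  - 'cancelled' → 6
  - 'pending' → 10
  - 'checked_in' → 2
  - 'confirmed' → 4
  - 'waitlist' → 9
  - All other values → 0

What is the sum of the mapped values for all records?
68

Step 1: Apply mapping to each record
Step 2: Count by status:
  'cancelled': 2 records × 6 = 12
  'pending': 3 records × 10 = 30
  'checked_in': 2 records × 2 = 4
  'confirmed': 1 records × 4 = 4
  'waitlist': 2 records × 9 = 18
Step 3: Sum all mapped values = 68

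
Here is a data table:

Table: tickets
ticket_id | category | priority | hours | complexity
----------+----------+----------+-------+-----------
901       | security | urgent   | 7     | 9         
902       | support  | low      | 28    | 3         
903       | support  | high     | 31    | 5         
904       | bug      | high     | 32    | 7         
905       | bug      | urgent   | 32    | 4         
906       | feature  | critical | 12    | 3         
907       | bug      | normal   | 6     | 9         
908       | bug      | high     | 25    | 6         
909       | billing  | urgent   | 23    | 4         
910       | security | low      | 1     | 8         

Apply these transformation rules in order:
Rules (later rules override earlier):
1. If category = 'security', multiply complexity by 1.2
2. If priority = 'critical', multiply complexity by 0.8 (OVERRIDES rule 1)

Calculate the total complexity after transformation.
60.8

Step 1: Rule 2 takes priority for records with priority = 'critical'
  - 1 records: 3 × 0.8 = 2.4
Step 2: Rule 1 applies to remaining records with category = 'security'
  - 2 records: 17 × 1.2 = 20.4
Step 3: Other records unchanged: 38
Step 4: Final sum = 2.4 + 20.4 + 38 = 60.8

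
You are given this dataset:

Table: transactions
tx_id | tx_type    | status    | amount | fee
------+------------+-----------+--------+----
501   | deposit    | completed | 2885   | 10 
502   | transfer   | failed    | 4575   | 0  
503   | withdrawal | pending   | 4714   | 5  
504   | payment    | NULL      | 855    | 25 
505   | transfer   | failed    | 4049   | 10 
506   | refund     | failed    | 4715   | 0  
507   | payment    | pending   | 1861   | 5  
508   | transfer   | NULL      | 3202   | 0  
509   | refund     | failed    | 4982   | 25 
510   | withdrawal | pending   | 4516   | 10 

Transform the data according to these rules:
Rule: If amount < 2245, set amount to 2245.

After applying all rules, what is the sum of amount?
38128

Step 1: 2 records have amount < 2245
Step 2: These records originally summed to 2716
Step 3: After setting to minimum: 2 × 2245 = 4490
Step 4: Unaffected records sum: 33638
Step 5: Final sum = 4490 + 33638 = 38128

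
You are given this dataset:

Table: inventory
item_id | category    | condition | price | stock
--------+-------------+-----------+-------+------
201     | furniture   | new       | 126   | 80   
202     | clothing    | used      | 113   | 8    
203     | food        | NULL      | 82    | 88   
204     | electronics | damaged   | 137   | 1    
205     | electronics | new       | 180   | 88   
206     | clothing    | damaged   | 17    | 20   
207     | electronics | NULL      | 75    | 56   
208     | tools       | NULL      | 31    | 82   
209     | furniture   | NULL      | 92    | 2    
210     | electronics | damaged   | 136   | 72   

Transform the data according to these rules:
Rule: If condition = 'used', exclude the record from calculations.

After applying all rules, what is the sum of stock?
489

Step 1: Identify records where condition = 'used'
Step 2: The excluded records sum to 8
Step 3: Original total stock = 497
Step 4: Remaining total = 497 - 8 = 489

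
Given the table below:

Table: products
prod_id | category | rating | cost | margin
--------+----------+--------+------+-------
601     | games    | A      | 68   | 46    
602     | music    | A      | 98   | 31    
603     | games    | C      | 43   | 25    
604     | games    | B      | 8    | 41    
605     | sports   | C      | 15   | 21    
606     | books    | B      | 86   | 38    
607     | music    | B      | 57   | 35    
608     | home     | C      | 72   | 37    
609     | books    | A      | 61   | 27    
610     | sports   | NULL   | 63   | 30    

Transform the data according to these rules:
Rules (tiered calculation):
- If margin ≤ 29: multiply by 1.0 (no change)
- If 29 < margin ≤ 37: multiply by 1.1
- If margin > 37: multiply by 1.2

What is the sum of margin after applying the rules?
369.3

Step 1: Tier 1 (margin ≤ 29): 3 records, sum = 73 × 1.0 = 73.0
Step 2: Tier 2 (29 < margin ≤ 37): 4 records, sum = 133 × 1.1 = 146.3
Step 3: Tier 3 (margin > 37): 3 records, sum = 125 × 1.2 = 150.0
Step 4: Final sum = 73.0 + 146.3 + 150.0 = 369.3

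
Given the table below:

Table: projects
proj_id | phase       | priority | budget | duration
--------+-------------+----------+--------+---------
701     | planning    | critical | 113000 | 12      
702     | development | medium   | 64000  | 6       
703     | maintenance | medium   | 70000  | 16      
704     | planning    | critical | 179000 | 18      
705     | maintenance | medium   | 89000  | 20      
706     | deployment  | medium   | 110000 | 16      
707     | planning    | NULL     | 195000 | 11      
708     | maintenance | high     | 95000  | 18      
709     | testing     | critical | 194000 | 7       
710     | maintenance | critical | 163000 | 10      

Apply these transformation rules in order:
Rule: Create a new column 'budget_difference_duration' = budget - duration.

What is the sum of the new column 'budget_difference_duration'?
1271866

Step 1: For each record, compute budget - duration
Example calculations:
  113000 - 12 = 112988
  64000 - 6 = 63994
  70000 - 16 = 69984
  ...
Step 2: Sum all derived values
Step 3: Total = 1271866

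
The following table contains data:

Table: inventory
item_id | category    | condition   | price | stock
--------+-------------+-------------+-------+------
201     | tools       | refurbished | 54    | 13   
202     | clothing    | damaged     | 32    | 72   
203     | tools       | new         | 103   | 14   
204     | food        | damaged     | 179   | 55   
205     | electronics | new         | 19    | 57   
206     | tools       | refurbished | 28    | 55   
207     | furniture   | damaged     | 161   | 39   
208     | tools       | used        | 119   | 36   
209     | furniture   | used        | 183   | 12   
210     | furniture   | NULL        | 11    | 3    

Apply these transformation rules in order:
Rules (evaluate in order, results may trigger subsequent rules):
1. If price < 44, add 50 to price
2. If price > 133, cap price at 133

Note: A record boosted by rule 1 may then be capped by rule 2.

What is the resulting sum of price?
965

Step 1: Apply rule 1 to records with price < 44
  - 4 records get bonus of 50
  - Of these, 0 records then exceed 133 and get capped
Step 2: Apply rule 2 to records with price > 133
  - 3 records (original) are capped
Step 3: Calculate final sum = 965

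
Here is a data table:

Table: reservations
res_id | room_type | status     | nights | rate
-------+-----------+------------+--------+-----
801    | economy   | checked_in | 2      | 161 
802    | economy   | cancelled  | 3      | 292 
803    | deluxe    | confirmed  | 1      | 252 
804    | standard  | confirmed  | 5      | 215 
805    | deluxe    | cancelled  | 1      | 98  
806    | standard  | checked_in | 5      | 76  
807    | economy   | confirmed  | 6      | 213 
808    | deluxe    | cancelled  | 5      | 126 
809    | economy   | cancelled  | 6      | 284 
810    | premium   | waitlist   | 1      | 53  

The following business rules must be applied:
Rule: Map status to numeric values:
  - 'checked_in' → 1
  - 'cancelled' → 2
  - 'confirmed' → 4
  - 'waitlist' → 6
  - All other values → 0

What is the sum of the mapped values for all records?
28

Step 1: Apply mapping to each record
Step 2: Count by status:
  'checked_in': 2 records × 1 = 2
  'cancelled': 4 records × 2 = 8
  'confirmed': 3 records × 4 = 12
  'waitlist': 1 records × 6 = 6
Step 3: Sum all mapped values = 28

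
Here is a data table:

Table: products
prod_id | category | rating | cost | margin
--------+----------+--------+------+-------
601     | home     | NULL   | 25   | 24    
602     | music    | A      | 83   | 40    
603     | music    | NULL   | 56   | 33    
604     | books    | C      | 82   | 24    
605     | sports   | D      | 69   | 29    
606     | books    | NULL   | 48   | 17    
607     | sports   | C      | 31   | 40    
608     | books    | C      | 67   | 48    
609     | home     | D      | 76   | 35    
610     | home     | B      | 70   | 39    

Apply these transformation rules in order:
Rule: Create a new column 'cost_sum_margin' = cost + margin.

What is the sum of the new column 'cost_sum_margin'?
936

Step 1: For each record, compute cost + margin
Example calculations:
  25 + 24 = 49
  83 + 40 = 123
  56 + 33 = 89
  ...
Step 2: Sum all derived values
Step 3: Total = 936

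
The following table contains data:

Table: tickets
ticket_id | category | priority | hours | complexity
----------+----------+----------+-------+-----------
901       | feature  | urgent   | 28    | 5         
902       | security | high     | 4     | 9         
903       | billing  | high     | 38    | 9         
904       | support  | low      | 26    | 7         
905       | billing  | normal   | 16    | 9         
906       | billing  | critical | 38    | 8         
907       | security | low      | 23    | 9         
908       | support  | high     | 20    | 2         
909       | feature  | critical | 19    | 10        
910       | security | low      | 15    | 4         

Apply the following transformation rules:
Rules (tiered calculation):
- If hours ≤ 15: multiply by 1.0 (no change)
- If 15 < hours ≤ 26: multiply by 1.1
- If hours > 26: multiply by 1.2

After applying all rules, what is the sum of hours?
258.2

Step 1: Tier 1 (hours ≤ 15): 2 records, sum = 19 × 1.0 = 19.0
Step 2: Tier 2 (15 < hours ≤ 26): 5 records, sum = 104 × 1.1 = 114.4
Step 3: Tier 3 (hours > 26): 3 records, sum = 104 × 1.2 = 124.8
Step 4: Final sum = 19.0 + 114.4 + 124.8 = 258.2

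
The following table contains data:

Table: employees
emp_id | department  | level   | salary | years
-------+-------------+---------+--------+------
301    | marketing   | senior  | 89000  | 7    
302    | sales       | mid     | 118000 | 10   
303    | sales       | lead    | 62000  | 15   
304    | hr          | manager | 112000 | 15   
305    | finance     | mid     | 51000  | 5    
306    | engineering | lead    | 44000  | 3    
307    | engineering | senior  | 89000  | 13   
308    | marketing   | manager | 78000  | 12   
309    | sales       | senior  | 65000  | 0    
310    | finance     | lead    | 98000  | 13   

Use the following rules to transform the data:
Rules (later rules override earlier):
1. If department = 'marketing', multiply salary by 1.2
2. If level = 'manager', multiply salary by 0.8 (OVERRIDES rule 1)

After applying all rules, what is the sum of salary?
785800.0

Step 1: Rule 2 takes priority for records with level = 'manager'
  - 2 records: 190000 × 0.8 = 152000.0
Step 2: Rule 1 applies to remaining records with department = 'marketing'
  - 1 records: 89000 × 1.2 = 106800.0
Step 3: Other records unchanged: 527000
Step 4: Final sum = 152000.0 + 106800.0 + 527000 = 785800.0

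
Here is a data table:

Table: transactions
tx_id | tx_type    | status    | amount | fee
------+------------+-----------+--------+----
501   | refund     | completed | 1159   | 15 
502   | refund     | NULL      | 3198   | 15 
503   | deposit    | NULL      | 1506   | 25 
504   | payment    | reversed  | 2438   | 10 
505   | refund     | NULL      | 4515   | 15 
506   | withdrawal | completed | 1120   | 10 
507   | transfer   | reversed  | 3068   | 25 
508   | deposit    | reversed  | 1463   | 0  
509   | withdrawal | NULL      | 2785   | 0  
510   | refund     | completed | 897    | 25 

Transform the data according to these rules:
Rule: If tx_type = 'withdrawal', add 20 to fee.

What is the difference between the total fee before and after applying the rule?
40

Step 1: Original sum of fee = 140
Step 2: 2 records have tx_type = 'withdrawal'
Step 3: Each affected record changes by 20
Step 4: Total change = 2 × 20 = 40
Step 5: New sum = 140 + 40 = 180
Step 6: Difference = |180 - 140| = 40
        (Sum increased by 40)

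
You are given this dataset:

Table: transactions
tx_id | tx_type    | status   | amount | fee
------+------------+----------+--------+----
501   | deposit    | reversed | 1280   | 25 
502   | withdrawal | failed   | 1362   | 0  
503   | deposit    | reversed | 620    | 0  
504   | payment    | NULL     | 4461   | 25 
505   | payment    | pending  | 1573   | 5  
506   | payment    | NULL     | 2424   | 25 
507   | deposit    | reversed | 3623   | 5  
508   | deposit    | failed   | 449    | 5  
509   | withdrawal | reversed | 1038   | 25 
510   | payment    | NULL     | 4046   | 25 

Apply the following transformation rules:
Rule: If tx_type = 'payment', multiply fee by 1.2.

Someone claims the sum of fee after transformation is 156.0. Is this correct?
Yes, the result is correct.

Step 1: Calculate the correct sum after transformation
Step 2: Apply multiplier 1.2 to records where tx_type = 'payment'
Step 3: Correct result = 156.0
Step 4: Claimed result = 156.0
Step 5: 156.0 = 156.0 ✓
Conclusion: The claimed result is correct.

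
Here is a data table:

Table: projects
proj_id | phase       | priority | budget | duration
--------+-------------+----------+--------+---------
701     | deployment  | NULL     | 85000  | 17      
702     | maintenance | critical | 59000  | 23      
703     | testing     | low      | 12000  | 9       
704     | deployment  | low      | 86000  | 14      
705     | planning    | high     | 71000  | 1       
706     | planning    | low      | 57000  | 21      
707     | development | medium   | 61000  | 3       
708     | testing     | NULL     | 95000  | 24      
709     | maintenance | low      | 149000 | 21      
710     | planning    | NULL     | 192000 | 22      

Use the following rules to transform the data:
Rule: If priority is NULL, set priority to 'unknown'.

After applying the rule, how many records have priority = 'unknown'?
3

Step 1: Count records where priority IS NULL
Step 2: Found 3 records with NULL priority
Step 3: These records will have priority set to 'unknown'
Step 4: Records already having priority = 'unknown': 0
Step 5: Answer: 3 + 0 = 3 records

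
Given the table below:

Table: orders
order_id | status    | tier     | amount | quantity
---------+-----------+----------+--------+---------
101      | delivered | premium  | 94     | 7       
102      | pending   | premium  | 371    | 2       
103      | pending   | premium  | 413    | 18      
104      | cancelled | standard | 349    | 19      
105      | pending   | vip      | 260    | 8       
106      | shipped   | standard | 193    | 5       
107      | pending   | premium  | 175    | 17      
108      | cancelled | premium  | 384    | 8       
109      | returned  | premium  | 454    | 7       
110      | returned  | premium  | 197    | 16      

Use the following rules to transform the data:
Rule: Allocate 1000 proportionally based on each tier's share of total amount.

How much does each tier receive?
premium: 722.49, standard: 187.54, vip: 89.97

Step 1: Calculate total amount = 2890
Step 2: Calculate each tier's proportion:
  premium: 2088/2890 = 72.25% → 722.49
  standard: 542/2890 = 18.75% → 187.54
  vip: 260/2890 = 9.00% → 89.97
Step 3: Verify: sum of allocations ≈ 1000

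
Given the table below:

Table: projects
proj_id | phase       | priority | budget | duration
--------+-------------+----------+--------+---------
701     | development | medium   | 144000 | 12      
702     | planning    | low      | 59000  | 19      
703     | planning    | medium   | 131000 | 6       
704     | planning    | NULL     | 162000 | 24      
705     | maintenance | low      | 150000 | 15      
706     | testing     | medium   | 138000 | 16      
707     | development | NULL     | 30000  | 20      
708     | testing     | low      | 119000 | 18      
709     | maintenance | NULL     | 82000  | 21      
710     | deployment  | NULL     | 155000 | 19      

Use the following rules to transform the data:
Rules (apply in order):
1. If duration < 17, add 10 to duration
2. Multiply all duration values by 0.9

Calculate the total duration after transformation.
189.0

Step 1: Apply Rule 1 - Add 10 to records with duration < 17
  - 4 records affected: 49 + (4 × 10) = 89
  - Unaffected records: 121
  - Sum after Rule 1: 210
Step 2: Apply Rule 2 - Multiply all by 0.9
  - 210 × 0.9 = 189.0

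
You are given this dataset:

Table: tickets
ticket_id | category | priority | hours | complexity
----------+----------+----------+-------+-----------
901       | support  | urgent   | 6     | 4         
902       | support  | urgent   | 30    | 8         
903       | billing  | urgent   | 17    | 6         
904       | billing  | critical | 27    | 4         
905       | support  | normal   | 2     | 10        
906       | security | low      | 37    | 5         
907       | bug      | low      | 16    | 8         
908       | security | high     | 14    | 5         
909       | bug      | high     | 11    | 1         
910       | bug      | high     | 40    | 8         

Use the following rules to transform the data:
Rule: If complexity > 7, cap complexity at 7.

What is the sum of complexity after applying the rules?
53

Step 1: 4 records have complexity > 7
Step 2: These records originally summed to 34
Step 3: After capping: 4 × 7 = 28
Step 4: Unaffected records sum: 25
Step 5: Final sum = 28 + 25 = 53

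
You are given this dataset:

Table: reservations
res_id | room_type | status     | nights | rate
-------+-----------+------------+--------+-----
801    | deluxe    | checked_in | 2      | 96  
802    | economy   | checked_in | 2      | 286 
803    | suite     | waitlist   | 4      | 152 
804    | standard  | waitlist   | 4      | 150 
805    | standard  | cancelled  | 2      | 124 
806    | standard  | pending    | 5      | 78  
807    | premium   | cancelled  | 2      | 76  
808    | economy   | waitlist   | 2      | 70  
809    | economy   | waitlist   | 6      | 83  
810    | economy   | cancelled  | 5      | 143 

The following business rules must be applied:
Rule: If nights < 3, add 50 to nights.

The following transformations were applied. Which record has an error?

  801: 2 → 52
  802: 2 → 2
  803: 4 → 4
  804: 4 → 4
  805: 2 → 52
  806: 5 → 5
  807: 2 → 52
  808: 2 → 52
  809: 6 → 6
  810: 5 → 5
Record 802 has an error. The correct transformed value should be 52, not 2.

Step 1: Check each record against the rule
Step 2: Record 802 has nights = 2
Step 3: Since 2 < 3, the bonus should have been applied
Step 4: Correct value = 52, but claimed value = 2
Conclusion: Record 802 has the error.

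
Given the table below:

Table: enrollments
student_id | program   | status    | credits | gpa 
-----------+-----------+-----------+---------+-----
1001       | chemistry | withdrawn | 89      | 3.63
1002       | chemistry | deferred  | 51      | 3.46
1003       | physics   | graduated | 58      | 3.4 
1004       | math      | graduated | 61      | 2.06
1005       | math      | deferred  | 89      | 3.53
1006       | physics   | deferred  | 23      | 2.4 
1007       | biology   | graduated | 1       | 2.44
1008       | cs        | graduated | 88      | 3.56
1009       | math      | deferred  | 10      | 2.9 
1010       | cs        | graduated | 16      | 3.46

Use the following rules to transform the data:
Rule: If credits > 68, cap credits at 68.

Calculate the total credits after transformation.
424

Step 1: 3 records have credits > 68
Step 2: These records originally summed to 266
Step 3: After capping: 3 × 68 = 204
Step 4: Unaffected records sum: 220
Step 5: Final sum = 204 + 220 = 424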